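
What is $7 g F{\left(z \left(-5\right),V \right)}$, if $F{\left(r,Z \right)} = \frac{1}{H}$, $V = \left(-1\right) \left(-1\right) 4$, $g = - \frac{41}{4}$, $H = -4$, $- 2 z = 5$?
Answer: $\frac{287}{16} \approx 17.938$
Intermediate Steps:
$z = - \frac{5}{2}$ ($z = \left(- \frac{1}{2}\right) 5 = - \frac{5}{2} \approx -2.5$)
$g = - \frac{41}{4}$ ($g = \left(-41\right) \frac{1}{4} = - \frac{41}{4} \approx -10.25$)
$V = 4$ ($V = 1 \cdot 4 = 4$)
$F{\left(r,Z \right)} = - \frac{1}{4}$ ($F{\left(r,Z \right)} = \frac{1}{-4} = - \frac{1}{4}$)
$7 g F{\left(z \left(-5\right),V \right)} = 7 \left(- \frac{41}{4}\right) \left(- \frac{1}{4}\right) = \left(- \frac{287}{4}\right) \left(- \frac{1}{4}\right) = \frac{287}{16}$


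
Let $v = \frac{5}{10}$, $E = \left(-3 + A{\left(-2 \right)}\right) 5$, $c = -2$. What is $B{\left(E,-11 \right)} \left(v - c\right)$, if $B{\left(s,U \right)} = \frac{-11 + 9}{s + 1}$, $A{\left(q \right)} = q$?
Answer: $\frac{5}{24} \approx 0.20833$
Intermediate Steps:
$E = -25$ ($E = \left(-3 - 2\right) 5 = \left(-5\right) 5 = -25$)
$B{\left(s,U \right)} = - \frac{2}{1 + s}$
$v = \frac{1}{2}$ ($v = 5 \cdot \frac{1}{10} = \frac{1}{2} \approx 0.5$)
$B{\left(E,-11 \right)} \left(v - c\right) = - \frac{2}{1 - 25} \left(\frac{1}{2} - -2\right) = - \frac{2}{-24} \left(\frac{1}{2} + 2\right) = \left(-2\right) \left(- \frac{1}{24}\right) \frac{5}{2} = \frac{1}{12} \cdot \frac{5}{2} = \frac{5}{24}$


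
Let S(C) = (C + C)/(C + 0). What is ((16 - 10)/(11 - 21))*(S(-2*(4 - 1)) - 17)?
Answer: 9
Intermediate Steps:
S(C) = 2 (S(C) = (2*C)/C = 2)
((16 - 10)/(11 - 21))*(S(-2*(4 - 1)) - 17) = ((16 - 10)/(11 - 21))*(2 - 17) = (6/(-10))*(-15) = (6*(-⅒))*(-15) = -⅗*(-15) = 9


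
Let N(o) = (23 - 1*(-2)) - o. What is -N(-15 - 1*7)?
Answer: -47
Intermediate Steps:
N(o) = 25 - o (N(o) = (23 + 2) - o = 25 - o)
-N(-15 - 1*7) = -(25 - (-15 - 1*7)) = -(25 - (-15 - 7)) = -(25 - 1*(-22)) = -(25 + 22) = -1*47 = -47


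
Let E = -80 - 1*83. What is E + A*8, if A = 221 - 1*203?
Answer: -19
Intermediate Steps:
A = 18 (A = 221 - 203 = 18)
E = -163 (E = -80 - 83 = -163)
E + A*8 = -163 + 18*8 = -163 + 144 = -19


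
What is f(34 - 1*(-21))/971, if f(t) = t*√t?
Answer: 55*√55/971 ≈ 0.42007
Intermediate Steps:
f(t) = t^(3/2)
f(34 - 1*(-21))/971 = (34 - 1*(-21))^(3/2)/971 = (34 + 21)^(3/2)*(1/971) = 55^(3/2)*(1/971) = (55*√55)*(1/971) = 55*√55/971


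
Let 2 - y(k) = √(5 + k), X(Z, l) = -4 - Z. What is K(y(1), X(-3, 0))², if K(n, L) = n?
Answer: (2 - √6)² ≈ 0.20204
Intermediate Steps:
y(k) = 2 - √(5 + k)
K(y(1), X(-3, 0))² = (2 - √(5 + 1))² = (2 - √6)²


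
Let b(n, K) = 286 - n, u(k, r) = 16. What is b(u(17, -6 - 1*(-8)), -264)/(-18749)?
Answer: -270/18749 ≈ -0.014401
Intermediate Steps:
b(u(17, -6 - 1*(-8)), -264)/(-18749) = (286 - 1*16)/(-18749) = (286 - 16)*(-1/18749) = 270*(-1/18749) = -270/18749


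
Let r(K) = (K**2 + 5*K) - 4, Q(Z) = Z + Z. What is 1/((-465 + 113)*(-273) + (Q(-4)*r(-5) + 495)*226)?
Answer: 1/215198 ≈ 4.6469e-6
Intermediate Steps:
Q(Z) = 2*Z
r(K) = -4 + K**2 + 5*K
1/((-465 + 113)*(-273) + (Q(-4)*r(-5) + 495)*226) = 1/((-465 + 113)*(-273) + ((2*(-4))*(-4 + (-5)**2 + 5*(-5)) + 495)*226) = 1/(-352*(-273) + (-8*(-4 + 25 - 25) + 495)*226) = 1/(96096 + (-8*(-4) + 495)*226) = 1/(96096 + (32 + 495)*226) = 1/(96096 + 527*226) = 1/(96096 + 119102) = 1/215198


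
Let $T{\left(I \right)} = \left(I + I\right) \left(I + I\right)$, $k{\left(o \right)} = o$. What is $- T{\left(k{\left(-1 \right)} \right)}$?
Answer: $-4$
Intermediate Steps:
$T{\left(I \right)} = 4 I^{2}$ ($T{\left(I \right)} = 2 I 2 I = 4 I^{2}$)
$- T{\left(k{\left(-1 \right)} \right)} = - 4 \left(-1\right)^{2} = - 4 \cdot 1 = \left(-1\right) 4 = -4$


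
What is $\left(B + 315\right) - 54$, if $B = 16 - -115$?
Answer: $392$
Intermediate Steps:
$B = 131$ ($B = 16 + 115 = 131$)
$\left(B + 315\right) - 54 = \left(131 + 315\right) - 54 = 446 - 54 = 392$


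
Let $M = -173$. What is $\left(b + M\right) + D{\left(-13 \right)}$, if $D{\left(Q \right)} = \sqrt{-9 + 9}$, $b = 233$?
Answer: $60$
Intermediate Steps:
$D{\left(Q \right)} = 0$ ($D{\left(Q \right)} = \sqrt{0} = 0$)
$\left(b + M\right) + D{\left(-13 \right)} = \left(233 - 173\right) + 0 = 60 + 0 = 60$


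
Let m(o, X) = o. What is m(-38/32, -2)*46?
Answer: -437/8 ≈ -54.625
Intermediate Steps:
m(-38/32, -2)*46 = -38/32*46 = -38*1/32*46 = -19/16*46 = -437/8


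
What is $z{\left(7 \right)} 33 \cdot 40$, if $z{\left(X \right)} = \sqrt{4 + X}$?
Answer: $1320 \sqrt{11} \approx 4377.9$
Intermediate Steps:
$z{\left(7 \right)} 33 \cdot 40 = \sqrt{4 + 7} \cdot 33 \cdot 40 = \sqrt{11} \cdot 33 \cdot 40 = 33 \sqrt{11} \cdot 40 = 1320 \sqrt{11}$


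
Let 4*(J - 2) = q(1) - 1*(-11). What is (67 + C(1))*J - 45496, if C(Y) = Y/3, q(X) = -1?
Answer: -45193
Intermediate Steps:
C(Y) = Y/3 (C(Y) = Y*(⅓) = Y/3)
J = 9/2 (J = 2 + (-1 - 1*(-11))/4 = 2 + (-1 + 11)/4 = 2 + (¼)*10 = 2 + 5/2 = 9/2 ≈ 4.5000)
(67 + C(1))*J - 45496 = (67 + (⅓)*1)*(9/2) - 45496 = (67 + ⅓)*(9/2) - 45496 = (202/3)*(9/2) - 45496 = 303 - 45496 = -45193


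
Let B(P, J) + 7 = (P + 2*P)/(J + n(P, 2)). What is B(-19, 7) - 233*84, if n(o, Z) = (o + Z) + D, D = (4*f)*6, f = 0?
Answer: -195733/10 ≈ -19573.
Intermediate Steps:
D = 0 (D = (4*0)*6 = 0*6 = 0)
n(o, Z) = Z + o (n(o, Z) = (o + Z) + 0 = (Z + o) + 0 = Z + o)
B(P, J) = -7 + 3*P/(2 + J + P) (B(P, J) = -7 + (P + 2*P)/(J + (2 + P)) = -7 + (3*P)/(2 + J + P) = -7 + 3*P/(2 + J + P))
B(-19, 7) - 233*84 = (-14 - 7*7 - 4*(-19))/(2 + 7 - 19) - 233*84 = (-14 - 49 + 76)/(-10) - 19572 = -⅒*13 - 19572 = -13/10 - 19572 = -195733/10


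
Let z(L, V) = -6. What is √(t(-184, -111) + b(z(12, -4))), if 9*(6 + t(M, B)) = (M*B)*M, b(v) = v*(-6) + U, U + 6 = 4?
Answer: 2*I*√939441/3 ≈ 646.17*I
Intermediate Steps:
U = -2 (U = -6 + 4 = -2)
b(v) = -2 - 6*v (b(v) = v*(-6) - 2 = -6*v - 2 = -2 - 6*v)
t(M, B) = -6 + B*M²/9 (t(M, B) = -6 + ((M*B)*M)/9 = -6 + ((B*M)*M)/9 = -6 + (B*M²)/9 = -6 + B*M²/9)
√(t(-184, -111) + b(z(12, -4))) = √((-6 + (⅑)*(-111)*(-184)²) + (-2 - 6*(-6))) = √((-6 + (⅑)*(-111)*33856) + (-2 + 36)) = √((-6 - 1252672/3) + 34) = √(-1252690/3 + 34) = √(-1252588/3) = 2*I*√939441/3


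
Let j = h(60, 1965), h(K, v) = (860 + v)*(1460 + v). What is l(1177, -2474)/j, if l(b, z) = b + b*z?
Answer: -2910721/9675625 ≈ -0.30083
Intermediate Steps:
j = 9675625 (j = 1255600 + 1965² + 2320*1965 = 1255600 + 3861225 + 4558800 = 9675625)
l(1177, -2474)/j = (1177*(1 - 2474))/9675625 = (1177*(-2473))*(1/9675625) = -2910721*1/9675625 = -2910721/9675625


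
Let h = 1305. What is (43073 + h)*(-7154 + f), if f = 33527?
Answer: 1170380994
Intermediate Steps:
(43073 + h)*(-7154 + f) = (43073 + 1305)*(-7154 + 33527) = 44378*26373 = 1170380994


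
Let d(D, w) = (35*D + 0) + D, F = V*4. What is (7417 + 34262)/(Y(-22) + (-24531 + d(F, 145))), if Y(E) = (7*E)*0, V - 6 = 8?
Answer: -13893/7505 ≈ -1.8512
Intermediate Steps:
V = 14 (V = 6 + 8 = 14)
Y(E) = 0
F = 56 (F = 14*4 = 56)
d(D, w) = 36*D (d(D, w) = 35*D + D = 36*D)
(7417 + 34262)/(Y(-22) + (-24531 + d(F, 145))) = (7417 + 34262)/(0 + (-24531 + 36*56)) = 41679/(0 + (-24531 + 2016)) = 41679/(0 - 22515) = 41679/(-22515) = 41679*(-1/22515) = -13893/7505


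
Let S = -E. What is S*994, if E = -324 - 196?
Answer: 516880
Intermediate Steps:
E = -520
S = 520 (S = -1*(-520) = 520)
S*994 = 520*994 = 516880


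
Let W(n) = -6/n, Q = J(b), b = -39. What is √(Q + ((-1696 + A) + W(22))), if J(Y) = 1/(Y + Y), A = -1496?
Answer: I*√2350045698/858 ≈ 56.5*I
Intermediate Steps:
J(Y) = 1/(2*Y)
Q = -1/78 (Q = (½)/(-39) = (½)*(-1/39) = -1/78 ≈ -0.012821)
√(Q + ((-1696 + A) + W(22))) = √(-1/78 + ((-1696 - 1496) - 6/22)) = √(-1/78 + (-3192 - 6*1/22)) = √(-1/78 + (-3192 - 3/11)) = √(-1/78 - 35115/11) = √(-2738981/858) = I*√2350045698/858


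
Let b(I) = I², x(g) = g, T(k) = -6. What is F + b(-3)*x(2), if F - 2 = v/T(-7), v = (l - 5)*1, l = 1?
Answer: 62/3 ≈ 20.667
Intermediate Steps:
v = -4 (v = (1 - 5)*1 = -4*1 = -4)
F = 8/3 (F = 2 - 4/(-6) = 2 - 4*(-⅙) = 2 + ⅔ = 8/3 ≈ 2.6667)
F + b(-3)*x(2) = 8/3 + (-3)²*2 = 8/3 + 9*2 = 8/3 + 18 = 62/3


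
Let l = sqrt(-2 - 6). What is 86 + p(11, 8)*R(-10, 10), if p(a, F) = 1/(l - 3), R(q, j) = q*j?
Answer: 1762/17 + 200*I*sqrt(2)/17 ≈ 103.65 + 16.638*I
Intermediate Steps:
R(q, j) = j*q
l = 2*I*sqrt(2) (l = sqrt(-8) = 2*I*sqrt(2) ≈ 2.8284*I)
p(a, F) = 1/(-3 + 2*I*sqrt(2)) (p(a, F) = 1/(2*I*sqrt(2) - 3) = 1/(-3 + 2*I*sqrt(2)))
86 + p(11, 8)*R(-10, 10) = 86 + (-3/17 - 2*I*sqrt(2)/17)*(10*(-10)) = 86 + (-3/17 - 2*I*sqrt(2)/17)*(-100) = 86 + (300/17 + 200*I*sqrt(2)/17) = 1762/17 + 200*I*sqrt(2)/17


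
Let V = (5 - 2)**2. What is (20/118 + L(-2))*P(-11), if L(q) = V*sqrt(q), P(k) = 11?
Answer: 110/59 + 99*I*sqrt(2) ≈ 1.8644 + 140.01*I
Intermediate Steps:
V = 9 (V = 3**2 = 9)
L(q) = 9*sqrt(q)
(20/118 + L(-2))*P(-11) = (20/118 + 9*sqrt(-2))*11 = (20*(1/118) + 9*(I*sqrt(2)))*11 = (10/59 + 9*I*sqrt(2))*11 = 110/59 + 99*I*sqrt(2)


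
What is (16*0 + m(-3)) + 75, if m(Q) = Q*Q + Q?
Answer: 81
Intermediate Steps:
m(Q) = Q + Q² (m(Q) = Q² + Q = Q + Q²)
(16*0 + m(-3)) + 75 = (16*0 - 3*(1 - 3)) + 75 = (0 - 3*(-2)) + 75 = (0 + 6) + 75 = 6 + 75 = 81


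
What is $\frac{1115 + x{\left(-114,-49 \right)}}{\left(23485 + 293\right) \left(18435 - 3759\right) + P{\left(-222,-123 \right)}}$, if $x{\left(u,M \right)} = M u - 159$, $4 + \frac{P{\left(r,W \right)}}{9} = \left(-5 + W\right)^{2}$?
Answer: $\frac{3271}{174556674} \approx 1.8739 \cdot 10^{-5}$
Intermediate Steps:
$P{\left(r,W \right)} = -36 + 9 \left(-5 + W\right)^{2}$
$x{\left(u,M \right)} = -159 + M u$
$\frac{1115 + x{\left(-114,-49 \right)}}{\left(23485 + 293\right) \left(18435 - 3759\right) + P{\left(-222,-123 \right)}} = \frac{1115 - -5427}{\left(23485 + 293\right) \left(18435 - 3759\right) - \left(36 - 9 \left(-5 - 123\right)^{2}\right)} = \frac{1115 + \left(-159 + 5586\right)}{23778 \cdot 14676 - \left(36 - 9 \left(-128\right)^{2}\right)} = \frac{1115 + 5427}{348965928 + \left(-36 + 9 \cdot 16384\right)} = \frac{6542}{348965928 + \left(-36 + 147456\right)} = \frac{6542}{348965928 + 147420} = \frac{6542}{349113348} = 6542 \cdot \frac{1}{349113348} = \frac{3271}{174556674}$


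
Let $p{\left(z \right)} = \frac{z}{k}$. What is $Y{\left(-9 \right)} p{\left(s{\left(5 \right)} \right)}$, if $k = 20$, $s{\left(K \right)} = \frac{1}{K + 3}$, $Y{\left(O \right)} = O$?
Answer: $- \frac{9}{160} \approx -0.05625$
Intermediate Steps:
$s{\left(K \right)} = \frac{1}{3 + K}$
$p{\left(z \right)} = \frac{z}{20}$
$Y{\left(-9 \right)} p{\left(s{\left(5 \right)} \right)} = - 9 \frac{1}{20 \left(3 + 5\right)} = - 9 \frac{1}{20 \cdot 8} = - 9 \cdot \frac{1}{20} \cdot \frac{1}{8} = \left(-9\right) \frac{1}{160} = - \frac{9}{160}$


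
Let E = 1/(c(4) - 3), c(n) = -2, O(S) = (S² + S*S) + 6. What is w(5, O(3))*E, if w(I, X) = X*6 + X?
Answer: -168/5 ≈ -33.600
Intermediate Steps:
O(S) = 6 + 2*S² (O(S) = (S² + S²) + 6 = 2*S² + 6 = 6 + 2*S²)
w(I, X) = 7*X (w(I, X) = 6*X + X = 7*X)
E = -⅕ (E = 1/(-2 - 3) = 1/(-5) = -⅕ ≈ -0.20000)
w(5, O(3))*E = (7*(6 + 2*3²))*(-⅕) = (7*(6 + 2*9))*(-⅕) = (7*(6 + 18))*(-⅕) = (7*24)*(-⅕) = 168*(-⅕) = -168/5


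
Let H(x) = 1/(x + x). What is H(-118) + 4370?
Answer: 1031319/236 ≈ 4370.0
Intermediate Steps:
H(x) = 1/(2*x)
H(-118) + 4370 = (½)/(-118) + 4370 = (½)*(-1/118) + 4370 = -1/236 + 4370 = 1031319/236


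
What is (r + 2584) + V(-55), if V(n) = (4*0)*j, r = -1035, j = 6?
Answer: 1549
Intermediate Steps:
V(n) = 0 (V(n) = (4*0)*6 = 0*6 = 0)
(r + 2584) + V(-55) = (-1035 + 2584) + 0 = 1549 + 0 = 1549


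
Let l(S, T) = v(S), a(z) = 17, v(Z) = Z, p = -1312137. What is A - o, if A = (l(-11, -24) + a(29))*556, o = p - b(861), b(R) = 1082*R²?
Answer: 803424795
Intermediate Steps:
l(S, T) = S
o = -803421459 (o = -1312137 - 1082*861² = -1312137 - 1082*741321 = -1312137 - 1*802109322 = -1312137 - 802109322 = -803421459)
A = 3336 (A = (-11 + 17)*556 = 6*556 = 3336)
A - o = 3336 - 1*(-803421459) = 3336 + 803421459 = 803424795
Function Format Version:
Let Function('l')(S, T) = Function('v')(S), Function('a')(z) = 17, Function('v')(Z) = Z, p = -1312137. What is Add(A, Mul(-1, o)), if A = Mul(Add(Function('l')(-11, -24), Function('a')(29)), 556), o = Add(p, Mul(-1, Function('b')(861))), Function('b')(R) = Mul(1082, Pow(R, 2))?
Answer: 803424795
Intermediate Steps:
Function('l')(S, T) = S
o = -803421459 (o = Add(-1312137, Mul(-1, Mul(1082, Pow(861, 2)))) = Add(-1312137, Mul(-1, Mul(1082, 741321))) = Add(-1312137, Mul(-1, 802109322)) = Add(-1312137, -802109322) = -803421459)
A = 3336 (A = Mul(Add(-11, 17), 556) = Mul(6, 556) = 3336)
Add(A, Mul(-1, o)) = Add(3336, Mul(-1, -803421459)) = Add(3336, 803421459) = 803424795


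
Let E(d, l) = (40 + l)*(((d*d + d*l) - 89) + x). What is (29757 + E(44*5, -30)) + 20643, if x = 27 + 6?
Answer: 467840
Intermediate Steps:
x = 33
E(d, l) = (40 + l)*(-56 + d**2 + d*l) (E(d, l) = (40 + l)*(((d*d + d*l) - 89) + 33) = (40 + l)*(((d**2 + d*l) - 89) + 33) = (40 + l)*((-89 + d**2 + d*l) + 33) = (40 + l)*(-56 + d**2 + d*l))
(29757 + E(44*5, -30)) + 20643 = (29757 + (-2240 - 56*(-30) + 40*(44*5)**2 + (44*5)*(-30)**2 - 30*(44*5)**2 + 40*(44*5)*(-30))) + 20643 = (29757 + (-2240 + 1680 + 40*220**2 + 220*900 - 30*220**2 + 40*220*(-30))) + 20643 = (29757 + (-2240 + 1680 + 40*48400 + 198000 - 30*48400 - 264000)) + 20643 = (29757 + (-2240 + 1680 + 1936000 + 198000 - 1452000 - 264000)) + 20643 = (29757 + 417440) + 20643 = 447197 + 20643 = 467840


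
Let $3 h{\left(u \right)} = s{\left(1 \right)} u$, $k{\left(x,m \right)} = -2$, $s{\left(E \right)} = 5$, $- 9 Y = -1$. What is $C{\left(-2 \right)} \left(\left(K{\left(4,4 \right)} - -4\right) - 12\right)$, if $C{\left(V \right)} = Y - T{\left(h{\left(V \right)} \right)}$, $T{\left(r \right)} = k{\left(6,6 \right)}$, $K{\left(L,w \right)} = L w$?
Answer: $\frac{152}{9} \approx 16.889$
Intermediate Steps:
$Y = \frac{1}{9}$ ($Y = \left(- \frac{1}{9}\right) \left(-1\right) = \frac{1}{9} \approx 0.11111$)
$h{\left(u \right)} = \frac{5 u}{3}$
$T{\left(r \right)} = -2$
$C{\left(V \right)} = \frac{19}{9}$ ($C{\left(V \right)} = \frac{1}{9} - -2 = \frac{1}{9} + 2 = \frac{19}{9}$)
$C{\left(-2 \right)} \left(\left(K{\left(4,4 \right)} - -4\right) - 12\right) = \frac{19 \left(\left(4 \cdot 4 - -4\right) - 12\right)}{9} = \frac{19 \left(\left(16 + 4\right) - 12\right)}{9} = \frac{19 \left(20 - 12\right)}{9} = \frac{19}{9} \cdot 8 = \frac{152}{9}$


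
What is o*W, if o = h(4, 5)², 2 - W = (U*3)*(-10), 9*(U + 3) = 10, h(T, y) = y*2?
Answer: -16400/3 ≈ -5466.7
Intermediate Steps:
h(T, y) = 2*y
U = -17/9 (U = -3 + (⅑)*10 = -3 + 10/9 = -17/9 ≈ -1.8889)
W = -164/3 (W = 2 - (-17/9*3)*(-10) = 2 - (-17)*(-10)/3 = 2 - 1*170/3 = 2 - 170/3 = -164/3 ≈ -54.667)
o = 100 (o = (2*5)² = 10² = 100)
o*W = 100*(-164/3) = -16400/3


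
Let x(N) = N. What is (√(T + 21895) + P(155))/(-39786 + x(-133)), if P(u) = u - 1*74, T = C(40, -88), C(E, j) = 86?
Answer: -81/39919 - √21981/39919 ≈ -0.0057431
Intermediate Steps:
T = 86
P(u) = -74 + u (P(u) = u - 74 = -74 + u)
(√(T + 21895) + P(155))/(-39786 + x(-133)) = (√(86 + 21895) + (-74 + 155))/(-39786 - 133) = (√21981 + 81)/(-39919) = (81 + √21981)*(-1/39919) = -81/39919 - √21981/39919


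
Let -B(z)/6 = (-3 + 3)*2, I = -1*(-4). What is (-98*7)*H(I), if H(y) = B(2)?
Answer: 0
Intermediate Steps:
I = 4
B(z) = 0 (B(z) = -6*(-3 + 3)*2 = -0*2 = -6*0 = 0)
H(y) = 0
(-98*7)*H(I) = -98*7*0 = -686*0 = 0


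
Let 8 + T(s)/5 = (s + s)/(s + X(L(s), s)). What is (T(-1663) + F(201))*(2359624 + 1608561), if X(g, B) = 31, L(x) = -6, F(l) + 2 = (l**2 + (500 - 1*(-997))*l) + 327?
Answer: 1106092057531955/816 ≈ 1.3555e+12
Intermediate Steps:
F(l) = 325 + l**2 + 1497*l (F(l) = -2 + ((l**2 + (500 - 1*(-997))*l) + 327) = -2 + ((l**2 + (500 + 997)*l) + 327) = -2 + ((l**2 + 1497*l) + 327) = -2 + (327 + l**2 + 1497*l) = 325 + l**2 + 1497*l)
T(s) = -40 + 10*s/(31 + s) (T(s) = -40 + 5*((s + s)/(s + 31)) = -40 + 5*((2*s)/(31 + s)) = -40 + 5*(2*s/(31 + s)) = -40 + 10*s/(31 + s))
(T(-1663) + F(201))*(2359624 + 1608561) = (10*(-124 - 3*(-1663))/(31 - 1663) + (325 + 201**2 + 1497*201))*(2359624 + 1608561) = (10*(-124 + 4989)/(-1632) + (325 + 40401 + 300897))*3968185 = (10*(-1/1632)*4865 + 341623)*3968185 = (-24325/816 + 341623)*3968185 = (278740043/816)*3968185 = 1106092057531955/816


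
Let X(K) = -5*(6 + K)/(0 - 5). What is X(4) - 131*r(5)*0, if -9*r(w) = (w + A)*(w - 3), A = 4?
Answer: 10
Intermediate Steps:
X(K) = 6 + K (X(K) = -(-6 - K) = -5*(-6/5 - K/5) = 6 + K)
r(w) = -(-3 + w)*(4 + w)/9 (r(w) = -(w + 4)*(w - 3)/9 = -(4 + w)*(-3 + w)/9 = -(-3 + w)*(4 + w)/9)
X(4) - 131*r(5)*0 = (6 + 4) - 131*(4/3 - ⅑*5 - ⅑*5²)*0 = 10 - 131*(4/3 - 5/9 - ⅑*25)*0 = 10 - 131*(4/3 - 5/9 - 25/9)*0 = 10 - 131*(-2*0) = 10 - 0 = 10 - 131*0 = 10 + 0 = 10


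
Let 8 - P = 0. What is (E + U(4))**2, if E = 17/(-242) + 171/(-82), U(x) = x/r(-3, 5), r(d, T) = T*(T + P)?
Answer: 455984170756/103983676225 ≈ 4.3852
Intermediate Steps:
P = 8 (P = 8 - 1*0 = 8 + 0 = 8)
r(d, T) = T*(8 + T) (r(d, T) = T*(T + 8) = T*(8 + T))
U(x) = x/65 (U(x) = x/((5*(8 + 5))) = x/((5*13)) = x/65)
E = -10694/4961 (E = 17*(-1/242) + 171*(-1/82) = -17/242 - 171/82 = -10694/4961 ≈ -2.1556)
(E + U(4))**2 = (-10694/4961 + (1/65)*4)**2 = (-10694/4961 + 4/65)**2 = (-675266/322465)**2 = 455984170756/103983676225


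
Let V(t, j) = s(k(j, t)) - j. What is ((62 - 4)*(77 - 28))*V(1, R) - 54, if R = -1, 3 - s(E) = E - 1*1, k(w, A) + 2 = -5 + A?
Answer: 31208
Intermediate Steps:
k(w, A) = -7 + A (k(w, A) = -2 + (-5 + A) = -7 + A)
s(E) = 4 - E (s(E) = 3 - (E - 1*1) = 3 - (E - 1) = 3 - (-1 + E) = 3 + (1 - E) = 4 - E)
V(t, j) = 11 - j - t (V(t, j) = (4 - (-7 + t)) - j = (4 + (7 - t)) - j = (11 - t) - j = 11 - j - t)
((62 - 4)*(77 - 28))*V(1, R) - 54 = ((62 - 4)*(77 - 28))*(11 - 1*(-1) - 1*1) - 54 = (58*49)*(11 + 1 - 1) - 54 = 2842*11 - 54 = 31262 - 54 = 31208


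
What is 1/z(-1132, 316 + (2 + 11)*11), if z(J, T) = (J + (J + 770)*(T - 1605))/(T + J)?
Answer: -673/413720 ≈ -0.0016267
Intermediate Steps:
z(J, T) = (J + (-1605 + T)*(770 + J))/(J + T) (z(J, T) = (J + (770 + J)*(-1605 + T))/(J + T) = (J + (-1605 + T)*(770 + J))/(J + T))
1/z(-1132, 316 + (2 + 11)*11) = 1/((-1235850 - 1604*(-1132) + 770*(316 + (2 + 11)*11) - 1132*(316 + (2 + 11)*11))/(-1132 + (316 + (2 + 11)*11))) = 1/((-1235850 + 1815728 + 770*(316 + 13*11) - 1132*(316 + 13*11))/(-1132 + (316 + 13*11))) = 1/((-1235850 + 1815728 + 770*(316 + 143) - 1132*(316 + 143))/(-1132 + (316 + 143))) = 1/((-1235850 + 1815728 + 770*459 - 1132*459)/(-1132 + 459)) = 1/((-1235850 + 1815728 + 353430 - 519588)/(-673)) = 1/(-1/673*413720) = 1/(-413720/673) = -673/413720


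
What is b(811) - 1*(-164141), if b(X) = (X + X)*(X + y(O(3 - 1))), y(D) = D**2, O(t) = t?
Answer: 1486071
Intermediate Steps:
b(X) = 2*X*(4 + X) (b(X) = (X + X)*(X + (3 - 1)**2) = (2*X)*(X + 2**2) = (2*X)*(X + 4) = (2*X)*(4 + X) = 2*X*(4 + X))
b(811) - 1*(-164141) = 2*811*(4 + 811) - 1*(-164141) = 2*811*815 + 164141 = 1321930 + 164141 = 1486071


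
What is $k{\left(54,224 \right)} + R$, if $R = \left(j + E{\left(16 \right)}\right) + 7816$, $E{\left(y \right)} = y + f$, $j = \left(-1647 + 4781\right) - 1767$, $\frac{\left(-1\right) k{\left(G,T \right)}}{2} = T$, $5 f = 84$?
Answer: $\frac{43839}{5} \approx 8767.8$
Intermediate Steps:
$f = \frac{84}{5}$ ($f = \frac{1}{5} \cdot 84 = \frac{84}{5} \approx 16.8$)
$k{\left(G,T \right)} = - 2 T$
$j = 1367$ ($j = 3134 - 1767 = 1367$)
$E{\left(y \right)} = \frac{84}{5} + y$ ($E{\left(y \right)} = y + \frac{84}{5} = \frac{84}{5} + y$)
$R = \frac{46079}{5}$ ($R = \left(1367 + \left(\frac{84}{5} + 16\right)\right) + 7816 = \left(1367 + \frac{164}{5}\right) + 7816 = \frac{6999}{5} + 7816 = \frac{46079}{5} \approx 9215.8$)
$k{\left(54,224 \right)} + R = \left(-2\right) 224 + \frac{46079}{5} = -448 + \frac{46079}{5} = \frac{43839}{5}$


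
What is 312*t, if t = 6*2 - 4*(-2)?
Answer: 6240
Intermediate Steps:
t = 20 (t = 12 + 8 = 20)
312*t = 312*20 = 6240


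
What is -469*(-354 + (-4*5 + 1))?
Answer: 174937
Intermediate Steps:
-469*(-354 + (-4*5 + 1)) = -469*(-354 + (-1*20 + 1)) = -469*(-354 + (-20 + 1)) = -469*(-354 - 19) = -469*(-373) = 174937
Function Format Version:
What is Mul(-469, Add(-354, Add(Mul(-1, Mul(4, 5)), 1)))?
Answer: 174937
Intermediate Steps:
Mul(-469, Add(-354, Add(Mul(-1, Mul(4, 5)), 1))) = Mul(-469, Add(-354, Add(Mul(-1, 20), 1))) = Mul(-469, Add(-354, Add(-20, 1))) = Mul(-469, Add(-354, -19)) = Mul(-469, -373) = 174937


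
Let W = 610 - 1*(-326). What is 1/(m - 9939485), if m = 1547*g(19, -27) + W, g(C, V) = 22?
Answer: -1/9904515 ≈ -1.0096e-7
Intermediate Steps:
W = 936 (W = 610 + 326 = 936)
m = 34970 (m = 1547*22 + 936 = 34034 + 936 = 34970)
1/(m - 9939485) = 1/(34970 - 9939485) = 1/(-9904515) = -1/9904515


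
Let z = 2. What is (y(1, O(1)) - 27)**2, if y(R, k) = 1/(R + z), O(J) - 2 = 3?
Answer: 6400/9 ≈ 711.11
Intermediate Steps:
O(J) = 5 (O(J) = 2 + 3 = 5)
y(R, k) = 1/(2 + R) (y(R, k) = 1/(R + 2) = 1/(2 + R))
(y(1, O(1)) - 27)**2 = (1/(2 + 1) - 27)**2 = (1/3 - 27)**2 = (-80/3)**2 = 6400/9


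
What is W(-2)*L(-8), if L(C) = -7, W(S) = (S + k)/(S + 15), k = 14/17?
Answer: 140/221 ≈ 0.63348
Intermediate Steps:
k = 14/17 (k = 14*(1/17) = 14/17 ≈ 0.82353)
W(S) = (14/17 + S)/(15 + S) (W(S) = (S + 14/17)/(S + 15) = (14/17 + S)/(15 + S))
W(-2)*L(-8) = ((14/17 - 2)/(15 - 2))*(-7) = (-20/17/13)*(-7) = ((1/13)*(-20/17))*(-7) = -20/221*(-7) = 140/221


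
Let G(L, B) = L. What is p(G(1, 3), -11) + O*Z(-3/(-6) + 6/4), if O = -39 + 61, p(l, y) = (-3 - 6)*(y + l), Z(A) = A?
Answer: 134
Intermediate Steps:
p(l, y) = -9*l - 9*y (p(l, y) = -9*(l + y) = -9*l - 9*y)
O = 22
p(G(1, 3), -11) + O*Z(-3/(-6) + 6/4) = (-9*1 - 9*(-11)) + 22*(-3/(-6) + 6/4) = (-9 + 99) + 22*(-3*(-⅙) + 6*(¼)) = 90 + 22*(½ + 3/2) = 90 + 22*2 = 90 + 44 = 134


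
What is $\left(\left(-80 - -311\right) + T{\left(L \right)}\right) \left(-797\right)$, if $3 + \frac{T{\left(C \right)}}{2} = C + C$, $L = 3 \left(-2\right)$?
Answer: $-160197$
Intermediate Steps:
$L = -6$
$T{\left(C \right)} = -6 + 4 C$ ($T{\left(C \right)} = -6 + 2 \left(C + C\right) = -6 + 2 \cdot 2 C = -6 + 4 C$)
$\left(\left(-80 - -311\right) + T{\left(L \right)}\right) \left(-797\right) = \left(\left(-80 - -311\right) + \left(-6 + 4 \left(-6\right)\right)\right) \left(-797\right) = \left(\left(-80 + 311\right) - 30\right) \left(-797\right) = \left(231 - 30\right) \left(-797\right) = 201 \left(-797\right) = -160197$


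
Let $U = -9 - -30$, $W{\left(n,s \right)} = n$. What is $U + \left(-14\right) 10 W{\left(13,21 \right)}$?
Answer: $-1799$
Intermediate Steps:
$U = 21$ ($U = -9 + 30 = 21$)
$U + \left(-14\right) 10 W{\left(13,21 \right)} = 21 + \left(-14\right) 10 \cdot 13 = 21 - 1820 = -1799$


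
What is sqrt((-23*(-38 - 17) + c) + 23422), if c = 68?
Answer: sqrt(24755) ≈ 157.34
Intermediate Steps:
sqrt((-23*(-38 - 17) + c) + 23422) = sqrt((-23*(-38 - 17) + 68) + 23422) = sqrt((-23*(-55) + 68) + 23422) = sqrt((1265 + 68) + 23422) = sqrt(1333 + 23422) = sqrt(24755)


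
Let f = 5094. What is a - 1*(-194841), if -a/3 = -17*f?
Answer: 454635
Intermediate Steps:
a = 259794 (a = -(-51)*5094 = -3*(-86598) = 259794)
a - 1*(-194841) = 259794 - 1*(-194841) = 259794 + 194841 = 454635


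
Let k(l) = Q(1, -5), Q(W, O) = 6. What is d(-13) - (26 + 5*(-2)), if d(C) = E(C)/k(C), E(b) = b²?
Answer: 73/6 ≈ 12.167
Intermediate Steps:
k(l) = 6
d(C) = C²/6
d(-13) - (26 + 5*(-2)) = (⅙)*(-13)² - (26 + 5*(-2)) = (⅙)*169 - (26 - 10) = 169/6 - 1*16 = 169/6 - 16 = 73/6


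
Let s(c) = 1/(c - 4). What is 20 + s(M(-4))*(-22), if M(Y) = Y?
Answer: 91/4 ≈ 22.750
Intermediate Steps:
s(c) = 1/(-4 + c)
20 + s(M(-4))*(-22) = 20 - 22/(-4 - 4) = 20 - 22/(-8) = 20 - ⅛*(-22) = 20 + 11/4 = 91/4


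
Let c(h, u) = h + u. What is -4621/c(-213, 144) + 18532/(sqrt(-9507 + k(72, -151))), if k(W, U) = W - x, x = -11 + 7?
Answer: 4621/69 - 18532*I*sqrt(9431)/9431 ≈ 66.971 - 190.83*I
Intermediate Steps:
x = -4
k(W, U) = 4 + W (k(W, U) = W - 1*(-4) = W + 4 = 4 + W)
-4621/c(-213, 144) + 18532/(sqrt(-9507 + k(72, -151))) = -4621/(-213 + 144) + 18532/(sqrt(-9507 + (4 + 72))) = -4621/(-69) + 18532/(sqrt(-9507 + 76)) = -4621*(-1/69) + 18532/(sqrt(-9431)) = 4621/69 + 18532/((I*sqrt(9431))) = 4621/69 + 18532*(-I*sqrt(9431)/9431) = 4621/69 - 18532*I*sqrt(9431)/9431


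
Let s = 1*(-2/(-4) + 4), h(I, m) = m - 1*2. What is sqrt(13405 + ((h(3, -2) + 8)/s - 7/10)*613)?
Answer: sqrt(12168710)/30 ≈ 116.28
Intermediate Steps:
h(I, m) = -2 + m (h(I, m) = m - 2 = -2 + m)
s = 9/2 (s = 1*(-2*(-1/4) + 4) = 1*(1/2 + 4) = 1*(9/2) = 9/2 ≈ 4.5000)
sqrt(13405 + ((h(3, -2) + 8)/s - 7/10)*613) = sqrt(13405 + (((-2 - 2) + 8)/(9/2) - 7/10)*613) = sqrt(13405 + ((-4 + 8)*(2/9) - 7*1/10)*613) = sqrt(13405 + (4*(2/9) - 7/10)*613) = sqrt(13405 + (8/9 - 7/10)*613) = sqrt(13405 + (17/90)*613) = sqrt(13405 + 10421/90) = sqrt(1216871/90) = sqrt(12168710)/30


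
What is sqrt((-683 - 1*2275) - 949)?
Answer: I*sqrt(3907) ≈ 62.506*I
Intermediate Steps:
sqrt((-683 - 1*2275) - 949) = sqrt((-683 - 2275) - 949) = sqrt(-2958 - 949) = sqrt(-3907) = I*sqrt(3907)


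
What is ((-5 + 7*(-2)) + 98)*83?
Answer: 6557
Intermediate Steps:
((-5 + 7*(-2)) + 98)*83 = ((-5 - 14) + 98)*83 = (-19 + 98)*83 = 79*83 = 6557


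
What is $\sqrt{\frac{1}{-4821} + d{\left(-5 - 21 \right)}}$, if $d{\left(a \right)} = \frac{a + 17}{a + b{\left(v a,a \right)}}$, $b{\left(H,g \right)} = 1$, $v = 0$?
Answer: $\frac{2 \sqrt{52264461}}{24105} \approx 0.59983$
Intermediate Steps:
$d{\left(a \right)} = \frac{17 + a}{1 + a}$ ($d{\left(a \right)} = \frac{a + 17}{a + 1} = \frac{17 + a}{1 + a}$)
$\sqrt{\frac{1}{-4821} + d{\left(-5 - 21 \right)}} = \sqrt{\frac{1}{-4821} + \frac{17 - 26}{1 - 26}} = \sqrt{- \frac{1}{4821} + \frac{17 - 26}{1 - 26}} = \sqrt{- \frac{1}{4821} + \frac{1}{-25} \left(-9\right)} = \sqrt{- \frac{1}{4821} - - \frac{9}{25}} = \sqrt{- \frac{1}{4821} + \frac{9}{25}} = \sqrt{\frac{43364}{120525}} = \frac{2 \sqrt{52264461}}{24105}$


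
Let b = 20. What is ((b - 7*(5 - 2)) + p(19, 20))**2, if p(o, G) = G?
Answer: 361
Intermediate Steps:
((b - 7*(5 - 2)) + p(19, 20))**2 = ((20 - 7*(5 - 2)) + 20)**2 = ((20 - 7*3) + 20)**2 = ((20 - 21) + 20)**2 = (-1 + 20)**2 = 19**2 = 361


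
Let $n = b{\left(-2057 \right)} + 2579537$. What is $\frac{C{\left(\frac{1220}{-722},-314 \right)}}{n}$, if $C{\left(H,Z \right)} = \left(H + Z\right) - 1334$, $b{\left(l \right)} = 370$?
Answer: $- \frac{595538}{931346427} \approx -0.00063944$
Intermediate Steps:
$C{\left(H,Z \right)} = -1334 + H + Z$
$n = 2579907$ ($n = 370 + 2579537 = 2579907$)
$\frac{C{\left(\frac{1220}{-722},-314 \right)}}{n} = \frac{-1334 + \frac{1220}{-722} - 314}{2579907} = \left(-1334 + 1220 \left(- \frac{1}{722}\right) - 314\right) \frac{1}{2579907} = \left(-1334 - \frac{610}{361} - 314\right) \frac{1}{2579907} = \left(- \frac{595538}{361}\right) \frac{1}{2579907} = - \frac{595538}{931346427}$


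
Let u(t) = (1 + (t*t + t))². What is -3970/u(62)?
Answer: -3970/15264649 ≈ -0.00026008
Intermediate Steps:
u(t) = (1 + t + t²)² (u(t) = (1 + (t² + t))² = (1 + (t + t²))² = (1 + t + t²)²)
-3970/u(62) = -3970/(1 + 62 + 62²)² = -3970/(1 + 62 + 3844)² = -3970/(3907²) = -3970/15264649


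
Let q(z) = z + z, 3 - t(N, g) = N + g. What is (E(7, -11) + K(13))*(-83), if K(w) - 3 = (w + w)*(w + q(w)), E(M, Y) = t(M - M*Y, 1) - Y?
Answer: -78518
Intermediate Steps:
t(N, g) = 3 - N - g (t(N, g) = 3 - (N + g) = 3 + (-N - g) = 3 - N - g)
q(z) = 2*z
E(M, Y) = 2 - M - Y + M*Y (E(M, Y) = (3 - (M - M*Y) - 1*1) - Y = (3 - (M - M*Y) - 1) - Y = (3 + (-M + M*Y) - 1) - Y = (2 - M + M*Y) - Y = 2 - M - Y + M*Y)
K(w) = 3 + 6*w² (K(w) = 3 + (w + w)*(w + 2*w) = 3 + (2*w)*(3*w) = 3 + 6*w²)
(E(7, -11) + K(13))*(-83) = ((2 - 1*(-11) + 7*(-1 - 11)) + (3 + 6*13²))*(-83) = ((2 + 11 + 7*(-12)) + (3 + 6*169))*(-83) = ((2 + 11 - 84) + (3 + 1014))*(-83) = (-71 + 1017)*(-83) = 946*(-83) = -78518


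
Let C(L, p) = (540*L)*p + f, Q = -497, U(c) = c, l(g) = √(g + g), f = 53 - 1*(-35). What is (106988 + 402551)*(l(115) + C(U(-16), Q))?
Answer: 2188046068552 + 509539*√230 ≈ 2.1881e+12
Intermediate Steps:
f = 88 (f = 53 + 35 = 88)
l(g) = √2*√g (l(g) = √(2*g) = √2*√g)
C(L, p) = 88 + 540*L*p (C(L, p) = (540*L)*p + 88 = 540*L*p + 88 = 88 + 540*L*p)
(106988 + 402551)*(l(115) + C(U(-16), Q)) = (106988 + 402551)*(√2*√115 + (88 + 540*(-16)*(-497))) = 509539*(√230 + (88 + 4294080)) = 509539*(√230 + 4294168) = 509539*(4294168 + √230) = 2188046068552 + 509539*√230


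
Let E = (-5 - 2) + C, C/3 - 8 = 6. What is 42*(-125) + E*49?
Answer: -3535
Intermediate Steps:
C = 42 (C = 24 + 3*6 = 24 + 18 = 42)
E = 35 (E = (-5 - 2) + 42 = -7 + 42 = 35)
42*(-125) + E*49 = 42*(-125) + 35*49 = -5250 + 1715 = -3535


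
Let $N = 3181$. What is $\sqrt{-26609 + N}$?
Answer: $2 i \sqrt{5857} \approx 153.06 i$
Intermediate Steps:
$\sqrt{-26609 + N} = \sqrt{-26609 + 3181} = \sqrt{-23428} = 2 i \sqrt{5857}$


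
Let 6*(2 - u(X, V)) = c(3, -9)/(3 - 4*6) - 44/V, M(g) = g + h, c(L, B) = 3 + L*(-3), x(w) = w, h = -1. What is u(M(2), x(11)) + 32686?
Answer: 686461/21 ≈ 32689.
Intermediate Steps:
c(L, B) = 3 - 3*L
M(g) = -1 + g (M(g) = g - 1 = -1 + g)
u(X, V) = 41/21 + 22/(3*V) (u(X, V) = 2 - ((3 - 3*3)/(3 - 4*6) - 44/V)/6 = 2 - ((3 - 9)/(3 - 24) - 44/V)/6 = 2 - (-6/(-21) - 44/V)/6 = 2 - (-6*(-1/21) - 44/V)/6 = 2 - (2/7 - 44/V)/6 = 2 + (-1/21 + 22/(3*V)) = 41/21 + 22/(3*V))
u(M(2), x(11)) + 32686 = (1/21)*(154 + 41*11)/11 + 32686 = (1/21)*(1/11)*(154 + 451) + 32686 = (1/21)*(1/11)*605 + 32686 = 55/21 + 32686 = 686461/21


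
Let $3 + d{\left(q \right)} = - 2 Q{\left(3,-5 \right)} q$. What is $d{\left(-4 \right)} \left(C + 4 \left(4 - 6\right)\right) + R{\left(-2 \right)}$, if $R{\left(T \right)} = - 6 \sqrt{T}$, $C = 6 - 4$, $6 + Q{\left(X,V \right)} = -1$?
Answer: $354 - 6 i \sqrt{2} \approx 354.0 - 8.4853 i$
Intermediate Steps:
$Q{\left(X,V \right)} = -7$ ($Q{\left(X,V \right)} = -6 - 1 = -7$)
$C = 2$
$d{\left(q \right)} = -3 + 14 q$ ($d{\left(q \right)} = -3 + \left(-2\right) \left(-7\right) q = -3 + 14 q$)
$d{\left(-4 \right)} \left(C + 4 \left(4 - 6\right)\right) + R{\left(-2 \right)} = \left(-3 + 14 \left(-4\right)\right) \left(2 + 4 \left(4 - 6\right)\right) - 6 \sqrt{-2} = \left(-3 - 56\right) \left(2 + 4 \left(4 - 6\right)\right) - 6 i \sqrt{2} = - 59 \left(2 + 4 \left(-2\right)\right) - 6 i \sqrt{2} = - 59 \left(2 - 8\right) - 6 i \sqrt{2} = \left(-59\right) \left(-6\right) - 6 i \sqrt{2} = 354 - 6 i \sqrt{2}$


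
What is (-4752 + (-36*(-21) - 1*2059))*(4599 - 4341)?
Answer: -1562190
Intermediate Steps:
(-4752 + (-36*(-21) - 1*2059))*(4599 - 4341) = (-4752 + (756 - 2059))*258 = (-4752 - 1303)*258 = -6055*258 = -1562190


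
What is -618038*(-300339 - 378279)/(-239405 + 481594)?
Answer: 419411711484/242189 ≈ 1.7318e+6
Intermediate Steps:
-618038*(-300339 - 378279)/(-239405 + 481594) = -618038/(242189/(-678618)) = -618038/(242189*(-1/678618)) = -618038/(-242189/678618) = -618038*(-678618/242189) = 419411711484/242189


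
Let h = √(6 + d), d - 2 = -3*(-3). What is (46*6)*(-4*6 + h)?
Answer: -6624 + 276*√17 ≈ -5486.0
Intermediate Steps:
d = 11 (d = 2 - 3*(-3) = 2 + 9 = 11)
h = √17 (h = √(6 + 11) = √17 ≈ 4.1231)
(46*6)*(-4*6 + h) = (46*6)*(-4*6 + √17) = 276*(-24 + √17) = -6624 + 276*√17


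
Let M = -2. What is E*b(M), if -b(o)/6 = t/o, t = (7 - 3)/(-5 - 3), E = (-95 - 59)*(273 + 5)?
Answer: 64218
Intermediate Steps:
E = -42812 (E = -154*278 = -42812)
t = -½ (t = 4/(-8) = 4*(-⅛) = -½ ≈ -0.50000)
b(o) = 3/o (b(o) = -(-3)/o = 3/o)
E*b(M) = -128436/(-2) = -128436*(-1)/2 = -42812*(-3/2) = 64218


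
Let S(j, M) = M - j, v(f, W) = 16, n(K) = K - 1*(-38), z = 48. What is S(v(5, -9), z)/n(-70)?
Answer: -1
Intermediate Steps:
n(K) = 38 + K (n(K) = K + 38 = 38 + K)
S(v(5, -9), z)/n(-70) = (48 - 1*16)/(38 - 70) = (48 - 16)/(-32) = 32*(-1/32) = -1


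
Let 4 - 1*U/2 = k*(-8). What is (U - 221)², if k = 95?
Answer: 1708249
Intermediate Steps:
U = 1528 (U = 8 - 190*(-8) = 8 - 2*(-760) = 8 + 1520 = 1528)
(U - 221)² = (1528 - 221)² = 1307² = 1708249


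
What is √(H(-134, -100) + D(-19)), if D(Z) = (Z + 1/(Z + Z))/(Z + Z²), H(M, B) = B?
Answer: I*√1300323/114 ≈ 10.003*I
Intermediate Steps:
D(Z) = (Z + 1/(2*Z))/(Z + Z²)
√(H(-134, -100) + D(-19)) = √(-100 + (½ + (-19)²)/((-19)²*(1 - 19))) = √(-100 + (1/361)*(½ + 361)/(-18)) = √(-100 + (1/361)*(-1/18)*(723/2)) = √(-100 - 241/4332) = √(-433441/4332) = I*√1300323/114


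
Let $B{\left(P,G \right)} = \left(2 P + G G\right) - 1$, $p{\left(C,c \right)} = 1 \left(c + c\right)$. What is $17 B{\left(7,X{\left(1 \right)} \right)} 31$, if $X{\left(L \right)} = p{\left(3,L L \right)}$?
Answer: $8959$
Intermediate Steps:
$p{\left(C,c \right)} = 2 c$ ($p{\left(C,c \right)} = 1 \cdot 2 c = 2 c$)
$X{\left(L \right)} = 2 L^{2}$ ($X{\left(L \right)} = 2 L L = 2 L^{2}$)
$B{\left(P,G \right)} = -1 + G^{2} + 2 P$ ($B{\left(P,G \right)} = \left(2 P + G^{2}\right) - 1 = \left(G^{2} + 2 P\right) - 1 = -1 + G^{2} + 2 P$)
$17 B{\left(7,X{\left(1 \right)} \right)} 31 = 17 \left(-1 + \left(2 \cdot 1^{2}\right)^{2} + 2 \cdot 7\right) 31 = 17 \left(-1 + \left(2 \cdot 1\right)^{2} + 14\right) 31 = 17 \left(-1 + 2^{2} + 14\right) 31 = 17 \left(-1 + 4 + 14\right) 31 = 17 \cdot 17 \cdot 31 = 289 \cdot 31 = 8959$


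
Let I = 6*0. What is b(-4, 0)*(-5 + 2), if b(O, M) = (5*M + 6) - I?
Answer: -18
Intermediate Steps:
I = 0
b(O, M) = 6 + 5*M (b(O, M) = (5*M + 6) - 1*0 = (6 + 5*M) + 0 = 6 + 5*M)
b(-4, 0)*(-5 + 2) = (6 + 5*0)*(-5 + 2) = (6 + 0)*(-3) = 6*(-3) = -18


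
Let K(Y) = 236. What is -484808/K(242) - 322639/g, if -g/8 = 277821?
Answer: -269360651035/131131512 ≈ -2054.1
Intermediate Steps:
g = -2222568 (g = -8*277821 = -2222568)
-484808/K(242) - 322639/g = -484808/236 - 322639/(-2222568) = -484808*1/236 - 322639*(-1/2222568) = -121202/59 + 322639/2222568 = -269360651035/131131512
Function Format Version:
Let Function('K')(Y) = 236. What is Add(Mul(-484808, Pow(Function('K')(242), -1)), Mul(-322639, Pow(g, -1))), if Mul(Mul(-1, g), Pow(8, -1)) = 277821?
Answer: Rational(-269360651035, 131131512) ≈ -2054.1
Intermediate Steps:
g = -2222568 (g = Mul(-8, 277821) = -2222568)
Add(Mul(-484808, Pow(Function('K')(242), -1)), Mul(-322639, Pow(g, -1))) = Add(Mul(-484808, Pow(236, -1)), Mul(-322639, Pow(-2222568, -1))) = Add(Mul(-484808, Rational(1, 236)), Mul(-322639, Rational(-1, 2222568))) = Add(Rational(-121202, 59), Rational(322639, 2222568)) = Rational(-269360651035, 131131512)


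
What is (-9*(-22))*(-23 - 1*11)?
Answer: -6732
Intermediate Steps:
(-9*(-22))*(-23 - 1*11) = 198*(-23 - 11) = 198*(-34) = -6732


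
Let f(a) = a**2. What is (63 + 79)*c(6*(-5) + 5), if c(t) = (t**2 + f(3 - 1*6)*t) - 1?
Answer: 56658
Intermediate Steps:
c(t) = -1 + t**2 + 9*t (c(t) = (t**2 + (3 - 1*6)**2*t) - 1 = (t**2 + (3 - 6)**2*t) - 1 = (t**2 + (-3)**2*t) - 1 = (t**2 + 9*t) - 1 = -1 + t**2 + 9*t)
(63 + 79)*c(6*(-5) + 5) = (63 + 79)*(-1 + (6*(-5) + 5)**2 + 9*(6*(-5) + 5)) = 142*(-1 + (-30 + 5)**2 + 9*(-30 + 5)) = 142*(-1 + (-25)**2 + 9*(-25)) = 142*(-1 + 625 - 225) = 142*399 = 56658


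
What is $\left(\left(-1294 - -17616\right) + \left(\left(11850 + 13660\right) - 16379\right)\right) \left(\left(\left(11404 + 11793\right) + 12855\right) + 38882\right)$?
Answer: $1907295102$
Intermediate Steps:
$\left(\left(-1294 - -17616\right) + \left(\left(11850 + 13660\right) - 16379\right)\right) \left(\left(\left(11404 + 11793\right) + 12855\right) + 38882\right) = \left(\left(-1294 + 17616\right) + \left(25510 - 16379\right)\right) \left(\left(23197 + 12855\right) + 38882\right) = \left(16322 + 9131\right) \left(36052 + 38882\right) = 25453 \cdot 74934 = 1907295102$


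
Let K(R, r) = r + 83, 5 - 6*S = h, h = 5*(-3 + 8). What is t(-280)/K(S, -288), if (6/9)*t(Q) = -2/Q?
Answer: -3/57400 ≈ -5.2265e-5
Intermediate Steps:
t(Q) = -3/Q (t(Q) = 3*(-2/Q)/2 = -3/Q)
h = 25 (h = 5*5 = 25)
S = -10/3 (S = ⅚ - ⅙*25 = ⅚ - 25/6 = -10/3 ≈ -3.3333)
K(R, r) = 83 + r
t(-280)/K(S, -288) = (-3/(-280))/(83 - 288) = -3*(-1/280)/(-205) = (3/280)*(-1/205) = -3/57400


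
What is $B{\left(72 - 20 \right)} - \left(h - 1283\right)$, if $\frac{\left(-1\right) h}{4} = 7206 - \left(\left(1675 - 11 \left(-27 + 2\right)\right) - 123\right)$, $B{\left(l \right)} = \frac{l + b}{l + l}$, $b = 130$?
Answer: $\frac{91203}{4} \approx 22801.0$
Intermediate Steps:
$B{\left(l \right)} = \frac{130 + l}{2 l}$ ($B{\left(l \right)} = \frac{l + 130}{l + l} = \frac{130 + l}{2 l}$)
$h = -21516$ ($h = - 4 \left(7206 - \left(\left(1675 - 11 \left(-27 + 2\right)\right) - 123\right)\right) = - 4 \left(7206 - \left(\left(1675 - -275\right) - 123\right)\right) = - 4 \left(7206 - \left(\left(1675 + 275\right) - 123\right)\right) = - 4 \left(7206 - \left(1950 - 123\right)\right) = - 4 \left(7206 - 1827\right) = \left(-4\right) 5379 = -21516$)
$B{\left(72 - 20 \right)} - \left(h - 1283\right) = \frac{130 + \left(72 - 20\right)}{2 \left(72 - 20\right)} - \left(-21516 - 1283\right) = \frac{130 + 52}{2 \cdot 52} - -22799 = \frac{1}{2} \cdot \frac{1}{52} \cdot 182 + 22799 = \frac{7}{4} + 22799 = \frac{91203}{4}$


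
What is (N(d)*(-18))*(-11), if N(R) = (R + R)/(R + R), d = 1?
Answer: 198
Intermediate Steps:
N(R) = 1 (N(R) = (2*R)/((2*R)) = (2*R)*(1/(2*R)) = 1)
(N(d)*(-18))*(-11) = (1*(-18))*(-11) = -18*(-11) = 198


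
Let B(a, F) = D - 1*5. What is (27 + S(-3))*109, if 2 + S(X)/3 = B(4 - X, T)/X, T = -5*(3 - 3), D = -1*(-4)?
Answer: 2398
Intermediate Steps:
D = 4
T = 0 (T = -5*0 = 0)
B(a, F) = -1 (B(a, F) = 4 - 1*5 = 4 - 5 = -1)
S(X) = -6 - 3/X (S(X) = -6 + 3*(-1/X) = -6 - 3/X)
(27 + S(-3))*109 = (27 + (-6 - 3/(-3)))*109 = (27 + (-6 - 3*(-⅓)))*109 = (27 + (-6 + 1))*109 = (27 - 5)*109 = 22*109 = 2398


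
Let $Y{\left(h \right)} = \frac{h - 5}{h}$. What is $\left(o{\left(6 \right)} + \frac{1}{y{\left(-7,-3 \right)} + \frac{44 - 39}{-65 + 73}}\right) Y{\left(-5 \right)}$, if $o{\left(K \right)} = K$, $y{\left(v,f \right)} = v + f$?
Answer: $\frac{884}{75} \approx 11.787$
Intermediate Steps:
$y{\left(v,f \right)} = f + v$
$Y{\left(h \right)} = \frac{-5 + h}{h}$ ($Y{\left(h \right)} = \frac{h - 5}{h} = \frac{-5 + h}{h}$)
$\left(o{\left(6 \right)} + \frac{1}{y{\left(-7,-3 \right)} + \frac{44 - 39}{-65 + 73}}\right) Y{\left(-5 \right)} = \left(6 + \frac{1}{\left(-3 - 7\right) + \frac{44 - 39}{-65 + 73}}\right) \frac{-5 - 5}{-5} = \left(6 + \frac{1}{-10 + \frac{5}{8}}\right) \left(\left(- \frac{1}{5}\right) \left(-10\right)\right) = \left(6 + \frac{1}{-10 + 5 \cdot \frac{1}{8}}\right) 2 = \left(6 + \frac{1}{-10 + \frac{5}{8}}\right) 2 = \left(6 + \frac{1}{- \frac{75}{8}}\right) 2 = \left(6 - \frac{8}{75}\right) 2 = \frac{442}{75} \cdot 2 = \frac{884}{75}$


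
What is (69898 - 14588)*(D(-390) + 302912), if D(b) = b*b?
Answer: 25166713720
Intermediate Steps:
D(b) = b**2
(69898 - 14588)*(D(-390) + 302912) = (69898 - 14588)*((-390)**2 + 302912) = 55310*(152100 + 302912) = 55310*455012 = 25166713720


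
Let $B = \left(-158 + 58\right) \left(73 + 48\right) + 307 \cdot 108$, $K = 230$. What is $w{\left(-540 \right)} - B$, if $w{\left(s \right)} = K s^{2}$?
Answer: $67046944$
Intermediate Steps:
$w{\left(s \right)} = 230 s^{2}$
$B = 21056$ ($B = \left(-100\right) 121 + 33156 = -12100 + 33156 = 21056$)
$w{\left(-540 \right)} - B = 230 \left(-540\right)^{2} - 21056 = 230 \cdot 291600 - 21056 = 67068000 - 21056 = 67046944$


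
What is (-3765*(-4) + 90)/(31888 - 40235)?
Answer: -15150/8347 ≈ -1.8150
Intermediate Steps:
(-3765*(-4) + 90)/(31888 - 40235) = (15060 + 90)/(-8347) = 15150*(-1/8347) = -15150/8347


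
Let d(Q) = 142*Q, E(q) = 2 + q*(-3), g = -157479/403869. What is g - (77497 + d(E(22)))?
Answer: -9209477300/134623 ≈ -68409.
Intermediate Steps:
g = -52493/134623 (g = -157479*1/403869 = -52493/134623 ≈ -0.38993)
E(q) = 2 - 3*q
g - (77497 + d(E(22))) = -52493/134623 - (77497 + 142*(2 - 3*22)) = -52493/134623 - (77497 + 142*(2 - 66)) = -52493/134623 - (77497 + 142*(-64)) = -52493/134623 - (77497 - 9088) = -52493/134623 - 1*68409 = -52493/134623 - 68409 = -9209477300/134623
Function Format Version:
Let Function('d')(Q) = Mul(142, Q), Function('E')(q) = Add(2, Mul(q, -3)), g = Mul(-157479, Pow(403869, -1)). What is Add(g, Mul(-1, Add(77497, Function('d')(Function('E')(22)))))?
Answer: Rational(-9209477300, 134623) ≈ -68409.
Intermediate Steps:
g = Rational(-52493, 134623) (g = Mul(-157479, Rational(1, 403869)) = Rational(-52493, 134623) ≈ -0.38993)
Function('E')(q) = Add(2, Mul(-3, q))
Add(g, Mul(-1, Add(77497, Function('d')(Function('E')(22))))) = Add(Rational(-52493, 134623), Mul(-1, Add(77497, Mul(142, Add(2, Mul(-3, 22)))))) = Add(Rational(-52493, 134623), Mul(-1, Add(77497, Mul(142, Add(2, -66))))) = Add(Rational(-52493, 134623), Mul(-1, Add(77497, Mul(142, -64)))) = Add(Rational(-52493, 134623), Mul(-1, Add(77497, -9088))) = Add(Rational(-52493, 134623), Mul(-1, 68409)) = Add(Rational(-52493, 134623), -68409) = Rational(-9209477300, 134623)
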